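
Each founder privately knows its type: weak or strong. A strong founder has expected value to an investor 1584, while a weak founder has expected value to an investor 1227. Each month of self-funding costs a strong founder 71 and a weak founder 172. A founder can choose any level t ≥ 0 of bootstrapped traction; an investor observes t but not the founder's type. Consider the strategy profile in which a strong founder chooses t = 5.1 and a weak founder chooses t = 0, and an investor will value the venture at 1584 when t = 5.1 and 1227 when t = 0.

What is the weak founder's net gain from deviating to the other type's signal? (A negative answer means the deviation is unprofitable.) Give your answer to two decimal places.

-520.20

Playing t = 0 the weak founder receives 1227.
Deviating to t = 5.1 brings payment 1584 at cost 172 × 5.1 = 877.2, netting 706.8.
Gain from deviating: 706.8 − 1227 = -520.20.
The gain is negative, so the weak type's incentive-compatibility constraint is satisfied.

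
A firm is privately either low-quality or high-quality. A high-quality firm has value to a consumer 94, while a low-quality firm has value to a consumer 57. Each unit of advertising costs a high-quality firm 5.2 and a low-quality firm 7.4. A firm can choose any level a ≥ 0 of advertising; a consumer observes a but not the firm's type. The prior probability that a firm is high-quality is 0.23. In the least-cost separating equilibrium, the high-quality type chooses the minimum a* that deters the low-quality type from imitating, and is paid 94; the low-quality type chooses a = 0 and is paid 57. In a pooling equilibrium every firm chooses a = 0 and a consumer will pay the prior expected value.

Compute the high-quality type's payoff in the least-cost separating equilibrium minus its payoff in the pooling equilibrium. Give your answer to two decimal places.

Least-cost separating signal: a* solves 57 = 94 − 7.4·a*, so a* = (94 − 57)/7.4 = 5.
High-quality type's separating payoff: 94 − 5.2 × a* = 94 − 5.2 × (94 − 57)/7.4 = 94 − 192.4/7.4 = 68.
Pooling payoff: 0.23 × 94 + 0.77 × 57 = 65.51.
Difference: 68 − 65.51 = 2.49.
The high-quality type prefers to separate.

2.49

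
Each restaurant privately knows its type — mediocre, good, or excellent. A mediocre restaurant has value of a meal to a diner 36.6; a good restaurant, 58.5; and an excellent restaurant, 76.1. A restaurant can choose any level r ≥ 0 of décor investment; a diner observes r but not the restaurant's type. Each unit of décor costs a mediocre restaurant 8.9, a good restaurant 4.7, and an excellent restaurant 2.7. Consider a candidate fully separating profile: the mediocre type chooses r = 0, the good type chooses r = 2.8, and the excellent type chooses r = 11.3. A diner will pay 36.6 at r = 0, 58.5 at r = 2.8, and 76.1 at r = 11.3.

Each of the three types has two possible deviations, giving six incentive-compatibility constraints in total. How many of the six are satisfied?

5

Mediocre (own payoff 36.6): to r=2.8 gives 58.5 − 8.9×2.8 = 33.58 → no gain ✓; to r=11.3 gives 76.1 − 8.9×11.3 = -24.47 → no gain ✓.
Good (own payoff 58.5 − 4.7×2.8 = 45.34): to r=0 gives 36.6 → no gain ✓; to r=11.3 gives 76.1 − 4.7×11.3 = 22.99 → no gain ✓.
Excellent (own payoff 76.1 − 2.7×11.3 = 45.59): to r=0 gives 36.6 → no gain ✓; to r=2.8 gives 58.5 − 2.7×2.8 = 50.94 → profitable ✗.
5 of the 6 constraints hold; not an equilibrium.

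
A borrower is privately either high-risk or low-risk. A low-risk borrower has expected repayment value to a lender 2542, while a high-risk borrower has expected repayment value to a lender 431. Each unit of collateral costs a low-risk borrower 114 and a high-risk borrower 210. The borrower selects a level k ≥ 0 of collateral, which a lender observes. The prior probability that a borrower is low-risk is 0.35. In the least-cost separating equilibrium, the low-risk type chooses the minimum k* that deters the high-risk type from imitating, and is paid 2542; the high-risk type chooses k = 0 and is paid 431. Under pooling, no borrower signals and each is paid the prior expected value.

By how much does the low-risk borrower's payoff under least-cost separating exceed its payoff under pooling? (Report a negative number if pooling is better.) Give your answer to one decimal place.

226.2

Least-cost separating signal: k* solves 431 = 2542 − 210·k*, so k* = (2542 − 431)/210 ≈ 10.0524.
Low-risk type's separating payoff: 2542 − 114 × k* = 2542 − 114 × (2542 − 431)/210 = 2542 − 240654/210 ≈ 1396.029.
Pooling payoff: 0.35 × 2542 + 0.65 × 431 = 1169.85.
Difference: 1396.029 − 1169.85 = 226.179, i.e. 226.2 to one decimal place.
The low-risk type prefers to separate.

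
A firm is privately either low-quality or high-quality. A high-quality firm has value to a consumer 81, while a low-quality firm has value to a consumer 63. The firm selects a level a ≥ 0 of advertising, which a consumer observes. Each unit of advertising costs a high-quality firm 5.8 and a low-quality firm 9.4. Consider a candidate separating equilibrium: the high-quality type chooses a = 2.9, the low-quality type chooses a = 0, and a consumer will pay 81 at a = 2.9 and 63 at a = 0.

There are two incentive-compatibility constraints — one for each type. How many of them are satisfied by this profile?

2

Low-quality type: stay at 0 → 63; mimic → 81 − 9.4 × 2.9 = 53.74. IC holds (63 ≥ 53.74).
High-quality type: signal → 81 − 5.8 × 2.9 = 64.18; deviate to 0 → 63. IC holds (64.18 ≥ 63).
2 of 2 constraints hold, so this is a separating equilibrium.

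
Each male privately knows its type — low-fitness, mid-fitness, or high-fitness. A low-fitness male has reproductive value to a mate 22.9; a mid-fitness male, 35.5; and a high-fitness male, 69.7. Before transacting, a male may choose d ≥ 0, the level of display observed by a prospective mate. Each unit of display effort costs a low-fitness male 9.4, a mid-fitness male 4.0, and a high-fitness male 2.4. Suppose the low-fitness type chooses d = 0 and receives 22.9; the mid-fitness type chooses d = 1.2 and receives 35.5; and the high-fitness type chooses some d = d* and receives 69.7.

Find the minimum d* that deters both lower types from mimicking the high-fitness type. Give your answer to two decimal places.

9.75

Low-fitness type (on-path payoff 22.9) won't mimic when 22.9 ≥ 69.7 − 9.4·d*, i.e. d* ≥ 4.98.
Mid-fitness type (on-path payoff 35.5 − 4.0×1.2 = 30.7) won't mimic when 30.7 ≥ 69.7 − 4.0·d*, i.e. d* ≥ 9.75.
Both must hold, so d* = max(4.98, 9.75) = 9.75. The mid-fitness type's constraint binds.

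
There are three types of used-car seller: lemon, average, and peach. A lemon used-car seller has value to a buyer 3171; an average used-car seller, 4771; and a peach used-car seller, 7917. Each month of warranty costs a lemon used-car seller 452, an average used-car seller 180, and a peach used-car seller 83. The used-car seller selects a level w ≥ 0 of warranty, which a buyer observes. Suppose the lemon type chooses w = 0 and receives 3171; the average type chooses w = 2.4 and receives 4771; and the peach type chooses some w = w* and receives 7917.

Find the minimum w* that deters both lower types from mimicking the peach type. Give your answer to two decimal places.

Lemon type (on-path payoff 3171) won't mimic when 3171 ≥ 7917 − 452·w*, i.e. w* ≥ 10.50.
Average type (on-path payoff 4771 − 180×2.4 = 4339) won't mimic when 4339 ≥ 7917 − 180·w*, i.e. w* ≥ 19.88.
Both must hold, so w* = max(10.50, 19.88) = 19.88. The average type's constraint binds.

19.88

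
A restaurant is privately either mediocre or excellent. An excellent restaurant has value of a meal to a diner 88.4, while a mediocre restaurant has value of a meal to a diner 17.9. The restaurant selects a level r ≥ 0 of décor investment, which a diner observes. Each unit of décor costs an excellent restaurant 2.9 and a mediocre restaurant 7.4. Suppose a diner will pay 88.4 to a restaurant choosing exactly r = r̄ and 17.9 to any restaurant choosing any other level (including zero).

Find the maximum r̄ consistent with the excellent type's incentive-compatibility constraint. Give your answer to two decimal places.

Choosing r̄ yields the excellent type 88.4 − 2.9·r̄; choosing zero yields 17.9.
The excellent type is indifferent at 88.4 − 2.9·r̄ = 17.9, i.e. r̄ = (88.4 − 17.9) / 2.9 ≈ 24.31.
For any r̄ above 24.31 the excellent type would rather pool at zero, so separation collapses.

24.31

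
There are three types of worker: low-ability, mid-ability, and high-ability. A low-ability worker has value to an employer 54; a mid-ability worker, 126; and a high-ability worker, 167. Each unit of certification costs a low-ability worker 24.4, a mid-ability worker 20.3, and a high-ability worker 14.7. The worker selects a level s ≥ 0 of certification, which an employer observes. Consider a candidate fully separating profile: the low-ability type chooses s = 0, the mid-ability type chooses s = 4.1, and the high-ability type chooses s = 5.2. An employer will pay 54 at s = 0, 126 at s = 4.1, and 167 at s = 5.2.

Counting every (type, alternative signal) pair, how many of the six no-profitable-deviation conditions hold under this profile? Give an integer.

4

Low-ability (own payoff 54): to s=4.1 gives 126 − 24.4×4.1 = 25.96 → no gain ✓; to s=5.2 gives 167 − 24.4×5.2 = 40.12 → no gain ✓.
High-ability (own payoff 167 − 14.7×5.2 = 90.56): to s=0 gives 54 → no gain ✓; to s=4.1 gives 126 − 14.7×4.1 = 65.73 → no gain ✓.
Mid-ability (own payoff 126 − 20.3×4.1 = 42.77): to s=0 gives 54 → profitable ✗; to s=5.2 gives 167 − 20.3×5.2 = 61.44 → profitable ✗.
4 of the 6 constraints hold; not an equilibrium.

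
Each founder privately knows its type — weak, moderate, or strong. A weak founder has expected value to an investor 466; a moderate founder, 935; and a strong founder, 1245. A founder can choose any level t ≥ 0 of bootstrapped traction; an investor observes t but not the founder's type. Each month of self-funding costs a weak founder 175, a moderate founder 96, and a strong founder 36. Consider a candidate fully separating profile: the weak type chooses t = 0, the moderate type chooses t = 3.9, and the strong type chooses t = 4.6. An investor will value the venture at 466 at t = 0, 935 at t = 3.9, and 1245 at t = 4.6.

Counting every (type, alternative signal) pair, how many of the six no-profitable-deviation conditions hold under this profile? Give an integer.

5

Moderate (own payoff 935 − 96×3.9 = 560.6): to t=0 gives 466 → no gain ✓; to t=4.6 gives 1245 − 96×4.6 = 803.4 → profitable ✗.
Strong (own payoff 1245 − 36×4.6 = 1079.4): to t=0 gives 466 → no gain ✓; to t=3.9 gives 935 − 36×3.9 = 794.6 → no gain ✓.
Weak (own payoff 466): to t=3.9 gives 935 − 175×3.9 = 252.5 → no gain ✓; to t=4.6 gives 1245 − 175×4.6 = 440 → no gain ✓.
5 of the 6 constraints hold; not an equilibrium.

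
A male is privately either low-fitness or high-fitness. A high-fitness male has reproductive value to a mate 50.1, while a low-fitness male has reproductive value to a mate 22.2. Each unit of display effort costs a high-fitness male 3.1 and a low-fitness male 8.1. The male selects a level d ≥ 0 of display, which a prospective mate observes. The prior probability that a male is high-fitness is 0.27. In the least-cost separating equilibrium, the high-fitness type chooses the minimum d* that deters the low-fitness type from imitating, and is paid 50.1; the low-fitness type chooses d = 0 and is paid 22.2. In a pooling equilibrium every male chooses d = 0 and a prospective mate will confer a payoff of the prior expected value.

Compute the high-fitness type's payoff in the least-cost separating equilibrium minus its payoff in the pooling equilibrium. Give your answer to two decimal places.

Least-cost separating signal: d* solves 22.2 = 50.1 − 8.1·d*, so d* = (50.1 − 22.2)/8.1 ≈ 3.4444.
High-fitness type's separating payoff: 50.1 − 3.1 × d* = 50.1 − 3.1 × (50.1 − 22.2)/8.1 = 50.1 − 86.49/8.1 ≈ 39.4222.
Pooling payoff: 0.27 × 50.1 + 0.73 × 22.2 = 29.733.
Difference: 39.4222 − 29.733 = 9.6892, i.e. 9.69 to two decimal places.
The high-fitness type prefers to separate.

9.69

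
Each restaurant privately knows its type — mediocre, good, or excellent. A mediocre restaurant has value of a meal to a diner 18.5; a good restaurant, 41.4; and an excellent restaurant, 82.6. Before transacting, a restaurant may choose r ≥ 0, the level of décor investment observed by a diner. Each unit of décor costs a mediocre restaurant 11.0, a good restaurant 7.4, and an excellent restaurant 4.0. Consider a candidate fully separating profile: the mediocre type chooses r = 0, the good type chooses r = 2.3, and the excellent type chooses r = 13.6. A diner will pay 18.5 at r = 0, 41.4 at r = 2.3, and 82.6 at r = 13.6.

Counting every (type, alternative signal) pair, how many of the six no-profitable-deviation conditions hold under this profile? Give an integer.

5

Mediocre (own payoff 18.5): to r=2.3 gives 41.4 − 11.0×2.3 = 16.1 → no gain ✓; to r=13.6 gives 82.6 − 11.0×13.6 = -67 → no gain ✓.
Excellent (own payoff 82.6 − 4.0×13.6 = 28.2): to r=0 gives 18.5 → no gain ✓; to r=2.3 gives 41.4 − 4.0×2.3 = 32.2 → profitable ✗.
Good (own payoff 41.4 − 7.4×2.3 = 24.38): to r=0 gives 18.5 → no gain ✓; to r=13.6 gives 82.6 − 7.4×13.6 = -18.04 → no gain ✓.
5 of the 6 constraints hold; not an equilibrium.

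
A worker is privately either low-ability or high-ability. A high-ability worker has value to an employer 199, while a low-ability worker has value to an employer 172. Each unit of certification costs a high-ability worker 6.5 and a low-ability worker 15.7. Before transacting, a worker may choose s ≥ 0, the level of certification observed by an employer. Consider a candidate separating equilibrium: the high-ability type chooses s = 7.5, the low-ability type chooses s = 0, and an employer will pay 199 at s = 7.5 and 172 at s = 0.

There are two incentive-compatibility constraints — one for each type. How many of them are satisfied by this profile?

High-ability type: signal → 199 − 6.5 × 7.5 = 150.25; deviate to 0 → 172. IC fails (150.25 < 172).
Low-ability type: stay at 0 → 172; mimic → 199 − 15.7 × 7.5 = 81.25. IC holds (172 ≥ 81.25).
1 of 2 constraints hold, so this profile is not an equilibrium.

1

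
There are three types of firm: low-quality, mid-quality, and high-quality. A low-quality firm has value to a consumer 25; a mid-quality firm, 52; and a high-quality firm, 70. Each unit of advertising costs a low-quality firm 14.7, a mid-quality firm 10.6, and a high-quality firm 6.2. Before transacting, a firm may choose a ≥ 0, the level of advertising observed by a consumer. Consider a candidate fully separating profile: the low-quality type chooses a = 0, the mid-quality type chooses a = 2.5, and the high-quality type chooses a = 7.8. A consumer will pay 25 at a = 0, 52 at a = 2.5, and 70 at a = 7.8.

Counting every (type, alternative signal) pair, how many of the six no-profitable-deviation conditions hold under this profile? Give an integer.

Mid-quality (own payoff 52 − 10.6×2.5 = 25.5): to a=0 gives 25 → no gain ✓; to a=7.8 gives 70 − 10.6×7.8 = -12.68 → no gain ✓.
Low-quality (own payoff 25): to a=2.5 gives 52 − 14.7×2.5 = 15.25 → no gain ✓; to a=7.8 gives 70 − 14.7×7.8 = -44.66 → no gain ✓.
High-quality (own payoff 70 − 6.2×7.8 = 21.64): to a=0 gives 25 → profitable ✗; to a=2.5 gives 52 − 6.2×2.5 = 36.5 → profitable ✗.
4 of the 6 constraints hold; not an equilibrium.

4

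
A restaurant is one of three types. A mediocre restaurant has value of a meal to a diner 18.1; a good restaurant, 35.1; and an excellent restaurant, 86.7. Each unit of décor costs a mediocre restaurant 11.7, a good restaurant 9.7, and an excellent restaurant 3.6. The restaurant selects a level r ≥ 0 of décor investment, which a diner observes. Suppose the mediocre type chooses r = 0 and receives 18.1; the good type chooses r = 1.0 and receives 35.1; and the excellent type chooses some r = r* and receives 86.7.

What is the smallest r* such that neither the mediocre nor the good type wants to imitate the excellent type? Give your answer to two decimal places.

Good type (on-path payoff 35.1 − 9.7×1.0 = 25.4) won't mimic when 25.4 ≥ 86.7 − 9.7·r*, i.e. r* ≥ 6.32.
Mediocre type (on-path payoff 18.1) won't mimic when 18.1 ≥ 86.7 − 11.7·r*, i.e. r* ≥ 5.86.
Both must hold, so r* = max(5.86, 6.32) = 6.32. The good type's constraint binds.

6.32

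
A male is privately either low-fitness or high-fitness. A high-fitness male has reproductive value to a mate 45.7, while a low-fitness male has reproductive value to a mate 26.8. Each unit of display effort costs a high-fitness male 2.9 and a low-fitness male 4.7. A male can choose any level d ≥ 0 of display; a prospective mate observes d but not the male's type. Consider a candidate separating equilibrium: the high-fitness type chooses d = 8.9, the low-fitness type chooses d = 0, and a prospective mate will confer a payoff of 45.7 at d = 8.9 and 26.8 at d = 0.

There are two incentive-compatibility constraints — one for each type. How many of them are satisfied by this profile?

1

High-fitness type: signal → 45.7 − 2.9 × 8.9 = 19.89; deviate to 0 → 26.8. IC fails (19.89 < 26.8).
Low-fitness type: stay at 0 → 26.8; mimic → 45.7 − 4.7 × 8.9 = 3.87. IC holds (26.8 ≥ 3.87).
1 of 2 constraints hold, so this profile is not an equilibrium.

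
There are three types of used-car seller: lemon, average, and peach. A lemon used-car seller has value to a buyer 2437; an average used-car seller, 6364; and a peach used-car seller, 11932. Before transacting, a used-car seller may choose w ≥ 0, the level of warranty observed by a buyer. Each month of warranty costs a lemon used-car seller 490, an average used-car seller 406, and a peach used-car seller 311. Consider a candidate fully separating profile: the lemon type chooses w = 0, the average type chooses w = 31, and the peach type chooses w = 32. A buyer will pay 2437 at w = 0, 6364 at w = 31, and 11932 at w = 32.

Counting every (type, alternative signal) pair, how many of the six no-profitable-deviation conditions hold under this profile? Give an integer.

Average (own payoff 6364 − 406×31 = -6222): to w=0 gives 2437 → profitable ✗; to w=32 gives 11932 − 406×32 = -1060 → profitable ✗.
Peach (own payoff 11932 − 311×32 = 1980): to w=0 gives 2437 → profitable ✗; to w=31 gives 6364 − 311×31 = -3277 → no gain ✓.
Lemon (own payoff 2437): to w=31 gives 6364 − 490×31 = -8826 → no gain ✓; to w=32 gives 11932 − 490×32 = -3748 → no gain ✓.
3 of the 6 constraints hold; not an equilibrium.

3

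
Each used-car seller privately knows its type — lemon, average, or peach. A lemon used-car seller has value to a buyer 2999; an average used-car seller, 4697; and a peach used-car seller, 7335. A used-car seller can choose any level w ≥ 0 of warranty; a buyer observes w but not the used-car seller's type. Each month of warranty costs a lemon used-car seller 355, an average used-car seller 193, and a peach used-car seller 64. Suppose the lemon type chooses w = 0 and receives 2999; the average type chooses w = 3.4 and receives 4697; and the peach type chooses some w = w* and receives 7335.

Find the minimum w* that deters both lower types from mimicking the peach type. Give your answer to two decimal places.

17.07

Average type (on-path payoff 4697 − 193×3.4 = 4040.8) won't mimic when 4040.8 ≥ 7335 − 193·w*, i.e. w* ≥ 17.07.
Lemon type (on-path payoff 2999) won't mimic when 2999 ≥ 7335 − 355·w*, i.e. w* ≥ 12.21.
Both must hold, so w* = max(12.21, 17.07) = 17.07. The average type's constraint binds.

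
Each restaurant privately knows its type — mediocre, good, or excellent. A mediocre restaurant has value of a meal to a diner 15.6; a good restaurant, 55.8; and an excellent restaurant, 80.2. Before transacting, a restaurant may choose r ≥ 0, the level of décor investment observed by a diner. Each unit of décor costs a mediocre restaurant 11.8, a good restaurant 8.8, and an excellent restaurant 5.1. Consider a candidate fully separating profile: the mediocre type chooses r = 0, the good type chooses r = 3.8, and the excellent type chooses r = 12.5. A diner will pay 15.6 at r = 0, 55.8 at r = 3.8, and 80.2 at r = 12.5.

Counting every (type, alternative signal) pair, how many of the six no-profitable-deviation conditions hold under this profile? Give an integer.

5

Mediocre (own payoff 15.6): to r=3.8 gives 55.8 − 11.8×3.8 = 10.96 → no gain ✓; to r=12.5 gives 80.2 − 11.8×12.5 = -67.3 → no gain ✓.
Good (own payoff 55.8 − 8.8×3.8 = 22.36): to r=0 gives 15.6 → no gain ✓; to r=12.5 gives 80.2 − 8.8×12.5 = -29.8 → no gain ✓.
Excellent (own payoff 80.2 − 5.1×12.5 = 16.45): to r=0 gives 15.6 → no gain ✓; to r=3.8 gives 55.8 − 5.1×3.8 = 36.42 → profitable ✗.
5 of the 6 constraints hold; not an equilibrium.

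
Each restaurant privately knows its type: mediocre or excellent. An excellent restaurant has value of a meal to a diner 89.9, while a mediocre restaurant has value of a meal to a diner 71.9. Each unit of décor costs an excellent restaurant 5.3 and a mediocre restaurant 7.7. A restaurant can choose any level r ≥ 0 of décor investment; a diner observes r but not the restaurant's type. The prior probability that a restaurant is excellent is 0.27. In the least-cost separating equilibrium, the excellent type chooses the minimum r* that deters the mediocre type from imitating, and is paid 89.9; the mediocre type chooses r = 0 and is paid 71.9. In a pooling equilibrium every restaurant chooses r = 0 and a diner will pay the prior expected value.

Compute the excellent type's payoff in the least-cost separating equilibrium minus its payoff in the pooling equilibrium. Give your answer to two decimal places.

0.75

Least-cost separating signal: r* solves 71.9 = 89.9 − 7.7·r*, so r* = (89.9 − 71.9)/7.7 ≈ 2.3377.
Excellent type's separating payoff: 89.9 − 5.3 × r* = 89.9 − 5.3 × (89.9 − 71.9)/7.7 = 89.9 − 95.4/7.7 ≈ 77.5104.
Pooling payoff: 0.27 × 89.9 + 0.73 × 71.9 = 76.76.
Difference: 77.5104 − 76.76 = 0.7504, i.e. 0.75 to two decimal places.
The excellent type prefers to separate.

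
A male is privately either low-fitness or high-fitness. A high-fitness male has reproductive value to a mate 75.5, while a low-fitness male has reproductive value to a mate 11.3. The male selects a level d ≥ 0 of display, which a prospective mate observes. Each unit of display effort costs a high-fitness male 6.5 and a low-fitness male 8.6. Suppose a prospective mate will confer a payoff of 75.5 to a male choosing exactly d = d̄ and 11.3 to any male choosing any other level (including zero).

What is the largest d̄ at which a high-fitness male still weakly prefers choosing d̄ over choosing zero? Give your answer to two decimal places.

9.88

Choosing d̄ yields the high-fitness type 75.5 − 6.5·d̄; choosing zero yields 11.3.
The high-fitness type is indifferent at 75.5 − 6.5·d̄ = 11.3, i.e. d̄ = (75.5 − 11.3) / 6.5 ≈ 9.88.
For any d̄ above 9.88 the high-fitness type would rather pool at zero, so separation collapses.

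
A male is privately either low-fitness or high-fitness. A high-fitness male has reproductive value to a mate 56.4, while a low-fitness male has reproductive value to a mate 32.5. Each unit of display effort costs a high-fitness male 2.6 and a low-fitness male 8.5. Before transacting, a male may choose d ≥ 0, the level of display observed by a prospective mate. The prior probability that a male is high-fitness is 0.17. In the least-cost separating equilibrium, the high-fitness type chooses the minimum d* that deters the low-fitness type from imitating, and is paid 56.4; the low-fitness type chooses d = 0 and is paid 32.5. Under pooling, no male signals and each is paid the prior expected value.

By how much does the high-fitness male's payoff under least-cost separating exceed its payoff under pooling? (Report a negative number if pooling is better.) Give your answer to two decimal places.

12.53

Least-cost separating signal: d* solves 32.5 = 56.4 − 8.5·d*, so d* = (56.4 − 32.5)/8.5 ≈ 2.8118.
High-fitness type's separating payoff: 56.4 − 2.6 × d* = 56.4 − 2.6 × (56.4 − 32.5)/8.5 = 56.4 − 62.14/8.5 ≈ 49.0894.
Pooling payoff: 0.17 × 56.4 + 0.83 × 32.5 = 36.563.
Difference: 49.0894 − 36.563 = 12.5264, i.e. 12.53 to two decimal places.
The high-fitness type prefers to separate.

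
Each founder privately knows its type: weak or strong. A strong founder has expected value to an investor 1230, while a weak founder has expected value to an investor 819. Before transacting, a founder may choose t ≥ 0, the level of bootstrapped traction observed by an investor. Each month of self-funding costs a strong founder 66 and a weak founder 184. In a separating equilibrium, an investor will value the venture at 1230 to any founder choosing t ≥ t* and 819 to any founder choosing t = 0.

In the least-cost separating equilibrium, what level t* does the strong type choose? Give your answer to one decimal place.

2.2

A weak founder choosing t = 0 receives 819.
Imitating at t* instead would pay 1230 at cost 184·t*, netting 1230 − 184·t*.
Indifference: 819 = 1230 − 184·t*, so t* = (1230 − 819) / 184 ≈ 2.2.
At t* the weak type's incentive constraint just binds; the strong type strictly prefers t* since its per-unit cost is lower.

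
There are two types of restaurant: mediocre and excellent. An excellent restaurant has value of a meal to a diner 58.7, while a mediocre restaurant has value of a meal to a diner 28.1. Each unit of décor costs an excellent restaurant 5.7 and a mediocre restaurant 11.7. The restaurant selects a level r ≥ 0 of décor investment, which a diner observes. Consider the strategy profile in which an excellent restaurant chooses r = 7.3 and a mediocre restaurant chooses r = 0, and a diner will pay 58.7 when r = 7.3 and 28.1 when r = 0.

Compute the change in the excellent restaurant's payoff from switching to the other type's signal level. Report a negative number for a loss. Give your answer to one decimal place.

Playing r = 7.3 the excellent restaurant receives 58.7 − 5.7 × 7.3 = 17.09.
Deviating to r = 0 yields 28.1 instead.
Gain from deviating: 28.1 − 17.09 = 11.01, i.e. 11.0 to one decimal place.
The gain is positive, so the excellent type's incentive-compatibility constraint is violated — this profile is not a separating equilibrium.

11.0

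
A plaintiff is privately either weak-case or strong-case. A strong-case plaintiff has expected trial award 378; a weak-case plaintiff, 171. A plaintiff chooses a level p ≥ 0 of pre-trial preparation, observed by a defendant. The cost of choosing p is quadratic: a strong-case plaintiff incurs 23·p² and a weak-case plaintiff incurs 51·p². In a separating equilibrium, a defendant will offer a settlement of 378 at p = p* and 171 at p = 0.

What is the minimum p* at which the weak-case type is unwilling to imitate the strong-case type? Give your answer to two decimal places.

2.01

The weak-case type at p = 0 receives 171; imitating at p* yields 378 − 51·p*².
Indifference: 171 = 378 − 51·p*², so p*² = (378 − 171) / 51 ≈ 4.0588.
p* = √4.0588 ≈ 2.01.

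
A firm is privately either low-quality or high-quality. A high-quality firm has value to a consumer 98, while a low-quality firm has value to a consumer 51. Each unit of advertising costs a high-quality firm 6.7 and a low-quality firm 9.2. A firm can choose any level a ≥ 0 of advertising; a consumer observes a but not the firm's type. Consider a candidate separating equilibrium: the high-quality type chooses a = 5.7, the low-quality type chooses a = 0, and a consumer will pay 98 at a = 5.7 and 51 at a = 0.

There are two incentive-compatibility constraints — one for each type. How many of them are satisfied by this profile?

High-quality type: signal → 98 − 6.7 × 5.7 = 59.81; deviate to 0 → 51. IC holds (59.81 ≥ 51).
Low-quality type: stay at 0 → 51; mimic → 98 − 9.2 × 5.7 = 45.56. IC holds (51 ≥ 45.56).
2 of 2 constraints hold, so this is a separating equilibrium.

2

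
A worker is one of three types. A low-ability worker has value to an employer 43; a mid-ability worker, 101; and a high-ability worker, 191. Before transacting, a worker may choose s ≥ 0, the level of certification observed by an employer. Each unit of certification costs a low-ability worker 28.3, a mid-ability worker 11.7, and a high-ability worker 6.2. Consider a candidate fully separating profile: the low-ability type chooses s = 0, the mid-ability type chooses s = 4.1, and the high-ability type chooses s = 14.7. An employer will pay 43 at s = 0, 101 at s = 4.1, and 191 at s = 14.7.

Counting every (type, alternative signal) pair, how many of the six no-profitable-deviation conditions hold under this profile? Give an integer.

6

High-ability (own payoff 191 − 6.2×14.7 = 99.86): to s=0 gives 43 → no gain ✓; to s=4.1 gives 101 − 6.2×4.1 = 75.58 → no gain ✓.
Mid-ability (own payoff 101 − 11.7×4.1 = 53.03): to s=0 gives 43 → no gain ✓; to s=14.7 gives 191 − 11.7×14.7 = 19.01 → no gain ✓.
Low-ability (own payoff 43): to s=4.1 gives 101 − 28.3×4.1 = -15.03 → no gain ✓; to s=14.7 gives 191 − 28.3×14.7 = -225.01 → no gain ✓.
6 of the 6 constraints hold; this profile is a separating equilibrium.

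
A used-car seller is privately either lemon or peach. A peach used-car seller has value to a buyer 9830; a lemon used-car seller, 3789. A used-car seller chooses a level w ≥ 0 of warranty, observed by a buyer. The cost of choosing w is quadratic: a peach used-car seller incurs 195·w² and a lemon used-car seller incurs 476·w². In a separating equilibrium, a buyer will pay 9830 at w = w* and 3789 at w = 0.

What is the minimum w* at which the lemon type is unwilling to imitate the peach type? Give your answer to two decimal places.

3.56

The lemon type at w = 0 receives 3789; imitating at w* yields 9830 − 476·w*².
Indifference: 3789 = 9830 − 476·w*², so w*² = (9830 − 3789) / 476 ≈ 12.6912.
w* = √12.6912 ≈ 3.56.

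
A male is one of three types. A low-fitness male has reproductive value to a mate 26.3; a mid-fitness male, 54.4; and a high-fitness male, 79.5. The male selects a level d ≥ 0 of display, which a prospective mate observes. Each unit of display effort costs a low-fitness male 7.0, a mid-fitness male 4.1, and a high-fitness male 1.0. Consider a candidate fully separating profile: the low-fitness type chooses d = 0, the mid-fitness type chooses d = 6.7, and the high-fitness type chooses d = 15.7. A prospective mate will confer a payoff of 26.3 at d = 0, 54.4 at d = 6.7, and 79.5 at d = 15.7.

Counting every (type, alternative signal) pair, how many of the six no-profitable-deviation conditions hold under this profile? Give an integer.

6

High-fitness (own payoff 79.5 − 1.0×15.7 = 63.8): to d=0 gives 26.3 → no gain ✓; to d=6.7 gives 54.4 − 1.0×6.7 = 47.7 → no gain ✓.
Mid-fitness (own payoff 54.4 − 4.1×6.7 = 26.93): to d=0 gives 26.3 → no gain ✓; to d=15.7 gives 79.5 − 4.1×15.7 = 15.13 → no gain ✓.
Low-fitness (own payoff 26.3): to d=6.7 gives 54.4 − 7.0×6.7 = 7.5 → no gain ✓; to d=15.7 gives 79.5 − 7.0×15.7 = -30.4 → no gain ✓.
6 of the 6 constraints hold; this profile is a separating equilibrium.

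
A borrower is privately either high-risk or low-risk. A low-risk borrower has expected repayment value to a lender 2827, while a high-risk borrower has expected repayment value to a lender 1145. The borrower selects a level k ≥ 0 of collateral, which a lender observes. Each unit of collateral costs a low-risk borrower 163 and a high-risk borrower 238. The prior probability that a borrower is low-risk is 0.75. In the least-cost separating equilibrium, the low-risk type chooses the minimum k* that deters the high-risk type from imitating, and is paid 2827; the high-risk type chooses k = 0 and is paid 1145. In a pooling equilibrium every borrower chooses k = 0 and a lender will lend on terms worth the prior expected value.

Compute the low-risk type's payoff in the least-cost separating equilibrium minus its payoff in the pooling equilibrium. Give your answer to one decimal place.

Least-cost separating signal: k* solves 1145 = 2827 − 238·k*, so k* = (2827 − 1145)/238 ≈ 7.0672.
Low-risk type's separating payoff: 2827 − 163 × k* = 2827 − 163 × (2827 − 1145)/238 = 2827 − 274166/238 ≈ 1675.042.
Pooling payoff: 0.75 × 2827 + 0.25 × 1145 = 2406.5.
Difference: 1675.042 − 2406.5 = -731.458, i.e. -731.5 to one decimal place.
The low-risk type would prefer the pooling outcome.

-731.5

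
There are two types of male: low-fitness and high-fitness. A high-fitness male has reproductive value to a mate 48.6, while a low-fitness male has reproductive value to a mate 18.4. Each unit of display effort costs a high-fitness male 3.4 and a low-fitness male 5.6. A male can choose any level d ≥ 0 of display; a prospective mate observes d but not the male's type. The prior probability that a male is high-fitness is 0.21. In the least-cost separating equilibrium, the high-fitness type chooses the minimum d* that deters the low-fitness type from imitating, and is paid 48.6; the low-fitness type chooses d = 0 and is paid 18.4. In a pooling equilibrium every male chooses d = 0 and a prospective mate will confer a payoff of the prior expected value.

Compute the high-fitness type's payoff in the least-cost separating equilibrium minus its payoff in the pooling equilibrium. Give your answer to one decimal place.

Least-cost separating signal: d* solves 18.4 = 48.6 − 5.6·d*, so d* = (48.6 − 18.4)/5.6 ≈ 5.3929.
High-fitness type's separating payoff: 48.6 − 3.4 × d* = 48.6 − 3.4 × (48.6 − 18.4)/5.6 = 48.6 − 102.68/5.6 ≈ 30.264.
Pooling payoff: 0.21 × 48.6 + 0.79 × 18.4 = 24.742.
Difference: 30.264 − 24.742 = 5.522, i.e. 5.5 to one decimal place.
The high-fitness type prefers to separate.

5.5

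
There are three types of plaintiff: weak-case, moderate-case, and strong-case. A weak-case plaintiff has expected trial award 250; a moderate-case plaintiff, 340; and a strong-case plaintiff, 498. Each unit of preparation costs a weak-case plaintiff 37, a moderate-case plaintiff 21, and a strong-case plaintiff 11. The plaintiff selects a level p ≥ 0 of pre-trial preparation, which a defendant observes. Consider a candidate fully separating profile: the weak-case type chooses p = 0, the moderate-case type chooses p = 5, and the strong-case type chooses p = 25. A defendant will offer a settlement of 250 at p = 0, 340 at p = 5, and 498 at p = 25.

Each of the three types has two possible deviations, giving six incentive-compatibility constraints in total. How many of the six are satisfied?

3

Moderate-case (own payoff 340 − 21×5 = 235): to p=0 gives 250 → profitable ✗; to p=25 gives 498 − 21×25 = -27 → no gain ✓.
Weak-case (own payoff 250): to p=5 gives 340 − 37×5 = 155 → no gain ✓; to p=25 gives 498 − 37×25 = -427 → no gain ✓.
Strong-case (own payoff 498 − 11×25 = 223): to p=0 gives 250 → profitable ✗; to p=5 gives 340 − 11×5 = 285 → profitable ✗.
3 of the 6 constraints hold; not an equilibrium.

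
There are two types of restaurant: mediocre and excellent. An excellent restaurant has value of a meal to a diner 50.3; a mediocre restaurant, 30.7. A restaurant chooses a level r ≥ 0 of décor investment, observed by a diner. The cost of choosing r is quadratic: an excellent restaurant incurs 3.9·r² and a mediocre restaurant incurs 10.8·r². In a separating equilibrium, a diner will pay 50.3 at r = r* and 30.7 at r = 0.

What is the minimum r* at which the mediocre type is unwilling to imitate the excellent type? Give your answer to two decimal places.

The mediocre type at r = 0 receives 30.7; imitating at r* yields 50.3 − 10.8·r*².
Indifference: 30.7 = 50.3 − 10.8·r*², so r*² = (50.3 − 30.7) / 10.8 ≈ 1.8148.
r* = √1.8148 ≈ 1.35.

1.35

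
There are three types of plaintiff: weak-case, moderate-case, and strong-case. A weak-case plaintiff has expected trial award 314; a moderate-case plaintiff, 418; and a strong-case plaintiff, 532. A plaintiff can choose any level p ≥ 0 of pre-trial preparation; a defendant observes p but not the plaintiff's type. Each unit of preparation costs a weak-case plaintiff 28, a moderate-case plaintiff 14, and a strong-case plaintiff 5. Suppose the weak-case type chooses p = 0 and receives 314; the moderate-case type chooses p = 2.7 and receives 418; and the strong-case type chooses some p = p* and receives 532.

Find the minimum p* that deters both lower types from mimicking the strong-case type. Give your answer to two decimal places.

10.84

Weak-case type (on-path payoff 314) won't mimic when 314 ≥ 532 − 28·p*, i.e. p* ≥ 7.79.
Moderate-case type (on-path payoff 418 − 14×2.7 = 380.2) won't mimic when 380.2 ≥ 532 − 14·p*, i.e. p* ≥ 10.84.
Both must hold, so p* = max(7.79, 10.84) = 10.84. The moderate-case type's constraint binds.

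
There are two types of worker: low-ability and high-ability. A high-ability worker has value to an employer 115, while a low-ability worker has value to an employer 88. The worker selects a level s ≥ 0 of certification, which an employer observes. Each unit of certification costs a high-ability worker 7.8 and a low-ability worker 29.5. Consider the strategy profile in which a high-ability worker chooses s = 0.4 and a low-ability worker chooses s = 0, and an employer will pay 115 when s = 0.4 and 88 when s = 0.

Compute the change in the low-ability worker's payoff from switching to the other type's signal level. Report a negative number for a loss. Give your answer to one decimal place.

Playing s = 0 the low-ability worker receives 88.
Deviating to s = 0.4 brings payment 115 at cost 29.5 × 0.4 = 11.8, netting 103.2.
Gain from deviating: 103.2 − 88 = 15.2.
The gain is positive, so the low-ability type's incentive-compatibility constraint is violated — this profile is not a separating equilibrium.

15.2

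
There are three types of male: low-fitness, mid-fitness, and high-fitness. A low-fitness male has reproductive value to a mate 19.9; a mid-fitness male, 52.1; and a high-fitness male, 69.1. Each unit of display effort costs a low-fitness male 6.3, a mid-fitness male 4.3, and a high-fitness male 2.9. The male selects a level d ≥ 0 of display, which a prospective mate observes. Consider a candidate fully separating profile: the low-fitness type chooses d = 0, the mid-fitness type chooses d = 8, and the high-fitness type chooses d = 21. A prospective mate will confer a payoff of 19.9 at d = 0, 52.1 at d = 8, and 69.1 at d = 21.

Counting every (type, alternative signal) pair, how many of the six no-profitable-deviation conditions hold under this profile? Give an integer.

Low-fitness (own payoff 19.9): to d=8 gives 52.1 − 6.3×8 = 1.7 → no gain ✓; to d=21 gives 69.1 − 6.3×21 = -63.2 → no gain ✓.
Mid-fitness (own payoff 52.1 − 4.3×8 = 17.7): to d=0 gives 19.9 → profitable ✗; to d=21 gives 69.1 − 4.3×21 = -21.2 → no gain ✓.
High-fitness (own payoff 69.1 − 2.9×21 = 8.2): to d=0 gives 19.9 → profitable ✗; to d=8 gives 52.1 − 2.9×8 = 28.9 → profitable ✗.
3 of the 6 constraints hold; not an equilibrium.

3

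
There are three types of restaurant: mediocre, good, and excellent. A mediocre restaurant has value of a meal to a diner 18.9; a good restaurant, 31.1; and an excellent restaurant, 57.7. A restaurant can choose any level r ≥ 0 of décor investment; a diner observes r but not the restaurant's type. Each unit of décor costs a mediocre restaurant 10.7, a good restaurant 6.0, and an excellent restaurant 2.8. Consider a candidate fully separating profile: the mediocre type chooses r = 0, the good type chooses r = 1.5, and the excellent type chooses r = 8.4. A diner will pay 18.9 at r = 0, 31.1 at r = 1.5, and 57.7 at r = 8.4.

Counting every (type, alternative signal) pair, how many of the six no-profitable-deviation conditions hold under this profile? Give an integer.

Excellent (own payoff 57.7 − 2.8×8.4 = 34.18): to r=0 gives 18.9 → no gain ✓; to r=1.5 gives 31.1 − 2.8×1.5 = 26.9 → no gain ✓.
Mediocre (own payoff 18.9): to r=1.5 gives 31.1 − 10.7×1.5 = 15.05 → no gain ✓; to r=8.4 gives 57.7 − 10.7×8.4 = -32.18 → no gain ✓.
Good (own payoff 31.1 − 6.0×1.5 = 22.1): to r=0 gives 18.9 → no gain ✓; to r=8.4 gives 57.7 − 6.0×8.4 = 7.3 → no gain ✓.
6 of the 6 constraints hold; this profile is a separating equilibrium.

6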